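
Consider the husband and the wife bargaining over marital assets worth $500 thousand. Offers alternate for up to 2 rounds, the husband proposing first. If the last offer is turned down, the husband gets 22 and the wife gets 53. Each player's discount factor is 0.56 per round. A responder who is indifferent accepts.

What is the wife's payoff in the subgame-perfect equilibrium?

267.68

Round 2 (the wife proposes): the husband gets 22 if talks fail, so the wife offers 22 and keeps 478.
Round 1 (the husband proposes): the wife can get 478 next round, worth 0.56 × 478 = 267.68 now; the husband offers that and keeps 232.32.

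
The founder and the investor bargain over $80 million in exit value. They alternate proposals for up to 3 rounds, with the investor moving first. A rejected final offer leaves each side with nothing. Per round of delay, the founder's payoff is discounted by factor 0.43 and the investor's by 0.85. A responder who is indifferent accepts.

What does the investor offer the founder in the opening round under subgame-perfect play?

5.16

Round 3 (the investor proposes): rejection yields 0 for the founder; the investor offers 0 and keeps 80.
Round 2 (the founder proposes): the investor can get 80 next round, worth 0.85 × 80 = 68 now; the founder offers that and keeps 12.
Round 1 (the investor proposes): the founder can get 12 next round, worth 0.43 × 12 = 5.16 now. The investor offers 5.16 and keeps 80 − 5.16 = 74.84.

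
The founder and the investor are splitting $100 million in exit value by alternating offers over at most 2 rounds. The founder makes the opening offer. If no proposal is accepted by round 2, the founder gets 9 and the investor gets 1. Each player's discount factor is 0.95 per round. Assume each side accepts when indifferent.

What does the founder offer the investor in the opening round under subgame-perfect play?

86.45

Round 2 (the investor proposes): the founder gets 9 if talks fail, so the investor offers 9 and keeps 91.
Round 1 (the founder proposes): the investor can get 91 next round, worth 0.95 × 91 = 86.45 now, so the founder offers 86.45, keeping 13.55.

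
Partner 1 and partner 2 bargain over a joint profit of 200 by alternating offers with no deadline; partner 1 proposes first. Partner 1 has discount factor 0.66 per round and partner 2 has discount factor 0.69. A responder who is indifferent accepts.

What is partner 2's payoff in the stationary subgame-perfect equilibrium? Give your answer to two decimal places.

86.15

In a stationary SPE each proposer offers the other exactly their discounted continuation value.
If partner 1 keeps x when proposing and partner 2 keeps y when proposing, then x = 200 − 0.69y and y = 200 − 0.66x.
Solving: x = 200(1 − 0.69) / (1 − 0.66·0.69) = 62 / 0.5446 ≈ 113.8450.
Partner 2 gets 200 − 113.8450 ≈ 86.1550.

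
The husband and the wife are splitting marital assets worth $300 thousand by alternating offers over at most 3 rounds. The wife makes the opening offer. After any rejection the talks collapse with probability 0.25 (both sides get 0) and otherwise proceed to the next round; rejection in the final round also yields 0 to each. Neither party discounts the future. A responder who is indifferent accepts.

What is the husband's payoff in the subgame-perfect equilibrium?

By backward induction:
Round 3 (the wife proposes): rejection yields 0 for the husband; the wife offers 0 and keeps 300.
Round 2 (the husband proposes): rejecting gives the wife an expected 0.75 × 300 = 225, so the husband offers 225, keeping 75.
Round 1 (the wife proposes): rejecting gives the husband an expected 0.75 × 75 = 56.25, so the wife offers 56.25, keeping 243.75.

56.25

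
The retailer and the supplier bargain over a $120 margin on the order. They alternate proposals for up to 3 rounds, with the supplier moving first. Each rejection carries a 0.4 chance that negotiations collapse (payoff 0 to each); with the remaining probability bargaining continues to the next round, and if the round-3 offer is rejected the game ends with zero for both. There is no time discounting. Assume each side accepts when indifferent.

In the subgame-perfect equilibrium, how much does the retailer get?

28.8

Round 3 (the supplier proposes): the retailer will accept anything ≥ 0, so the supplier offers 0 and keeps 120.
Round 2 (the retailer proposes): rejecting gives the supplier an expected 0.6 × 120 = 72, so the retailer offers 72, keeping 48.
Round 1 (the supplier proposes): rejecting gives the retailer an expected 0.6 × 48 = 28.8, so the supplier offers 28.8, keeping 91.2.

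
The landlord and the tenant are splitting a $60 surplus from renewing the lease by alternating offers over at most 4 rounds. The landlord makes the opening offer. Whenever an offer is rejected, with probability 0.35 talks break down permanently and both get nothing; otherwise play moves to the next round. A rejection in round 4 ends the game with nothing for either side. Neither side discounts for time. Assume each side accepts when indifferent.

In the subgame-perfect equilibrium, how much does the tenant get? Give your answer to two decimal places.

30.13

Round 4 (the tenant proposes): rejection yields 0 for the landlord; the tenant offers 0 and keeps 60.
Round 3 (the landlord proposes): rejecting gives the tenant an expected 0.65 × 60 = 39, so the landlord offers 39, keeping 21.
Round 2 (the tenant proposes): rejecting gives the landlord an expected 0.65 × 21 = 13.65, so the tenant offers 13.65, keeping 46.35.
Round 1 (the landlord proposes): rejecting gives the tenant an expected 0.65 × 46.35 = 30.1275, so the landlord offers 30.1275, keeping 29.8725.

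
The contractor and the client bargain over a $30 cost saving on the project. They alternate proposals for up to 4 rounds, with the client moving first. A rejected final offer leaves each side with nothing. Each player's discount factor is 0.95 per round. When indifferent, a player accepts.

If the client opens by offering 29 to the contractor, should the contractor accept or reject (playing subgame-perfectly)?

Accept

Work out the contractor's continuation value if the offer is rejected.
Round 4 (the contractor proposes): the client will accept anything ≥ 0, so the contractor offers 0 and keeps 30.
Round 3 (the client proposes): the contractor can get 30 next round, worth 0.95 × 30 = 28.5 now; the client offers that and keeps 1.5.
Round 2 (the contractor proposes): the client can get 1.5 next round, worth 0.95 × 1.5 = 1.425 now; the contractor offers that and keeps 28.575.
So by rejecting in round 1, the contractor gets 28.575 next round, worth 0.95 × 28.575 = 27.14625 now.
Offer 29 ≥ 27.14625, so the contractor accepts.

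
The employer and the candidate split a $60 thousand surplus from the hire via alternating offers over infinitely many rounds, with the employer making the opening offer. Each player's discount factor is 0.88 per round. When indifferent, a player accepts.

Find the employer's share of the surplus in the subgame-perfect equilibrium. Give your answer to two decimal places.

In a stationary SPE each proposer offers the other exactly their discounted continuation value.
If the employer keeps x when proposing and the candidate keeps y when proposing, then x = 60 − 0.88y and y = 60 − 0.88x.
Solving: x = 60(1 − 0.88) / (1 − 0.88·0.88) = 7.2 / 0.2256 ≈ 31.9149.
The candidate gets 60 − 31.9149 ≈ 28.0851.

31.91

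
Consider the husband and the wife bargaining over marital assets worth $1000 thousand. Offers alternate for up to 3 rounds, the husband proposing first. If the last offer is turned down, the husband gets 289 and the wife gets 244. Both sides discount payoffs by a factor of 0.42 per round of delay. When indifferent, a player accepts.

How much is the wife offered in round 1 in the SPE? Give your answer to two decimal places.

286.64

Round 3 (the husband proposes): the wife gets 244 if talks fail, so the husband offers 244 and keeps 756.
Round 2 (the wife proposes): the husband can get 756 next round, worth 0.42 × 756 = 317.52 now, so the wife offers 317.52, keeping 682.48.
Round 1 (the husband proposes): the wife can get 682.48 next round, worth 0.42 × 682.48 = 286.6416 now. The husband offers 286.6416 and keeps 1000 − 286.6416 = 713.3584.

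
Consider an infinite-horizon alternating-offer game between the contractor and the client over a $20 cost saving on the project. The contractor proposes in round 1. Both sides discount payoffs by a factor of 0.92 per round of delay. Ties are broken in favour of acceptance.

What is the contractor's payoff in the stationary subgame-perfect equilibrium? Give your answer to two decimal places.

10.42

Let x be the contractor's share when the contractor proposes and y be the client's share when the client proposes.
The client accepts iff offered ≥ 0.92·y, so x = 20 − 0.92y. Symmetrically y = 20 − 0.92x.
Substituting: x = 20 − 0.92(20 − 0.92x), giving x(1 − 0.92·0.92) = 20(1 − 0.92).
So x = 20 × 0.08 / 0.1536 ≈ 10.4167, and the client receives 20 − x ≈ 9.5833.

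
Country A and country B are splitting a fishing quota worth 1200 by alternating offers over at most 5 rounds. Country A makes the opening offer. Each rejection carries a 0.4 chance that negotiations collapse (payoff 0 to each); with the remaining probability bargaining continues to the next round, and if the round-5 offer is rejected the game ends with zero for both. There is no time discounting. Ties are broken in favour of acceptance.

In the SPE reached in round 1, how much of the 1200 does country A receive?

808.32

By backward induction:
Round 5 (country A proposes): country B will accept anything ≥ 0, so country A offers 0 and keeps 1200.
Round 4 (country B proposes): rejecting gives country A an expected 0.6 × 1200 = 720; country B offers that and keeps 480.
Round 3 (country A proposes): rejecting gives country B an expected 0.6 × 480 = 288, so country A offers 288, keeping 912.
Round 2 (country B proposes): rejecting gives country A an expected 0.6 × 912 = 547.2; country B offers that and keeps 652.8.
Round 1 (country A proposes): rejecting gives country B an expected 0.6 × 652.8 = 391.68; country A offers that and keeps 808.32.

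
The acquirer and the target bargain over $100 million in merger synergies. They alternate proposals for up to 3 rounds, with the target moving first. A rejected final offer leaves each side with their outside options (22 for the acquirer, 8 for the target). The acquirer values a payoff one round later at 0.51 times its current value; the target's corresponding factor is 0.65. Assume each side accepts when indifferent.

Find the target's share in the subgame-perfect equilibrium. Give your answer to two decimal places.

74.86

Round 3 (the target proposes): the acquirer gets 22 if talks fail, so the target offers 22 and keeps 78.
Round 2 (the acquirer proposes): the target can get 78 next round, worth 0.65 × 78 = 50.7 now; the acquirer offers that and keeps 49.3.
Round 1 (the target proposes): the acquirer can get 49.3 next round, worth 0.51 × 49.3 = 25.143 now. The target offers 25.143 and keeps 100 − 25.143 = 74.857.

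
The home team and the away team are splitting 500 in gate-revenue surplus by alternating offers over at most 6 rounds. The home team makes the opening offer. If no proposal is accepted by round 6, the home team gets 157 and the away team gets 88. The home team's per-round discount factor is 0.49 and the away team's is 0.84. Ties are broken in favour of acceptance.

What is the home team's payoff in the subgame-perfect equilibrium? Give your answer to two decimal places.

Work backward from the last round.
Round 6 (the away team proposes): the home team gets 157 if talks fail, so the away team offers 157 and keeps 343.
Round 5 (the home team proposes): the away team can get 343 next round, worth 0.84 × 343 = 288.12 now, so the home team offers 288.12, keeping 211.88.
Round 4 (the away team proposes): the home team can get 211.88 next round, worth 0.49 × 211.88 = 103.8212 now. The away team offers 103.8212 and keeps 500 − 103.8212 = 396.1788.
Round 3 (the home team proposes): the away team can get 396.1788 next round, worth 0.84 × 396.1788 = 332.790192 now; the home team offers that and keeps 167.209808.
Round 2 (the away team proposes): the home team can get 167.209808 next round, worth 0.49 × 167.209808 = 81.93280592 now. The away team offers 81.93280592 and keeps 500 − 81.93280592 = 418.06719408.
Round 1 (the home team proposes): the away team can get 418.06719408 next round, worth 0.84 × 418.06719408 = 351.1764430272 now; the home team offers that and keeps 148.8235569728.

148.82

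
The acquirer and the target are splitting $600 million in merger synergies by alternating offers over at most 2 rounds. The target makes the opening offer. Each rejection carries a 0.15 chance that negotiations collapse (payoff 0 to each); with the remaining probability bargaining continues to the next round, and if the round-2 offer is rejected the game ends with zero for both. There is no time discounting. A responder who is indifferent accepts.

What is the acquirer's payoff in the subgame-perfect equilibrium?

510

Round 2 (the acquirer proposes): the target will accept anything ≥ 0, so the acquirer offers 0 and keeps 600.
Round 1 (the target proposes): rejecting gives the acquirer an expected 0.85 × 600 = 510. The target offers 510 and keeps 600 − 510 = 90.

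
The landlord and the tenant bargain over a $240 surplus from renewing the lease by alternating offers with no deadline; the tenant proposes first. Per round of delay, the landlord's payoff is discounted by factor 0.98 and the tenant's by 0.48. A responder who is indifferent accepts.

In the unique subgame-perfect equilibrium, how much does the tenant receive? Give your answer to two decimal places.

9.06

In a stationary SPE each proposer offers the other exactly their discounted continuation value.
If the tenant keeps x when proposing and the landlord keeps y when proposing, then x = 240 − 0.98y and y = 240 − 0.48x.
Solving: x = 240(1 − 0.98) / (1 − 0.48·0.98) = 4.8 / 0.5296 ≈ 9.0634.
The landlord gets 240 − 9.0634 ≈ 230.9366.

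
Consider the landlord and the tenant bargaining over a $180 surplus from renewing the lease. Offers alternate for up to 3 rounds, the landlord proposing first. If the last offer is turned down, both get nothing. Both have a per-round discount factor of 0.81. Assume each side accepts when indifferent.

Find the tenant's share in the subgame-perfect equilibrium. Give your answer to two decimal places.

27.70

Solve by backward induction from round 3.
Round 3 (the landlord proposes): rejection yields 0 for the tenant; the landlord offers 0 and keeps 180.
Round 2 (the tenant proposes): the landlord can get 180 next round, worth 0.81 × 180 = 145.8 now, so the tenant offers 145.8, keeping 34.2.
Round 1 (the landlord proposes): the tenant can get 34.2 next round, worth 0.81 × 34.2 = 27.702 now; the landlord offers that and keeps 152.298.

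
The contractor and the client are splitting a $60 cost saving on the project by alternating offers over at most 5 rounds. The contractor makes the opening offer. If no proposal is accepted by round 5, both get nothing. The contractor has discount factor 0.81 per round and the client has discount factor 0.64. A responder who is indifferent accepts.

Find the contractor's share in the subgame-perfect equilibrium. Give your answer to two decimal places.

48.92

Solve by backward induction from round 5.
Round 5 (the contractor proposes): the client will accept anything ≥ 0, so the contractor offers 0 and keeps 60.
Round 4 (the client proposes): the contractor can get 60 next round, worth 0.81 × 60 = 48.6 now. The client offers 48.6 and keeps 60 − 48.6 = 11.4.
Round 3 (the contractor proposes): the client can get 11.4 next round, worth 0.64 × 11.4 = 7.296 now. The contractor offers 7.296 and keeps 60 − 7.296 = 52.704.
Round 2 (the client proposes): the contractor can get 52.704 next round, worth 0.81 × 52.704 = 42.69024 now; the client offers that and keeps 17.30976.
Round 1 (the contractor proposes): the client can get 17.30976 next round, worth 0.64 × 17.30976 = 11.0782464 now; the contractor offers that and keeps 48.9217536.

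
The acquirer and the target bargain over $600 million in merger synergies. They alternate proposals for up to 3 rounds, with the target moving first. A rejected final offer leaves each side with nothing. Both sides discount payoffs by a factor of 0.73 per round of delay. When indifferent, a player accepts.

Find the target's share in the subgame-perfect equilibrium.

481.74

Work backward from the last round.
Round 3 (the target proposes): rejection yields 0 for the acquirer; the target offers 0 and keeps 600.
Round 2 (the acquirer proposes): the target can get 600 next round, worth 0.73 × 600 = 438 now, so the acquirer offers 438, keeping 162.
Round 1 (the target proposes): the acquirer can get 162 next round, worth 0.73 × 162 = 118.26 now, so the target offers 118.26, keeping 481.74.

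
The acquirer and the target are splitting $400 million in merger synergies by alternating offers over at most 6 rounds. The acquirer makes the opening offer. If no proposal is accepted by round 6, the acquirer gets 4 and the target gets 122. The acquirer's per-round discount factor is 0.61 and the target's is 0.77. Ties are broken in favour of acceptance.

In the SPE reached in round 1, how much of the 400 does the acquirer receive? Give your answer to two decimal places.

156.19

Round 6 (the target proposes): the acquirer gets 4 if talks fail, so the target offers 4 and keeps 396.
Round 5 (the acquirer proposes): the target can get 396 next round, worth 0.77 × 396 = 304.92 now. The acquirer offers 304.92 and keeps 400 − 304.92 = 95.08.
Round 4 (the target proposes): the acquirer can get 95.08 next round, worth 0.61 × 95.08 = 57.9988 now; the target offers that and keeps 342.0012.
Round 3 (the acquirer proposes): the target can get 342.0012 next round, worth 0.77 × 342.0012 = 263.340924 now. The acquirer offers 263.340924 and keeps 400 − 263.340924 = 136.659076.
Round 2 (the target proposes): the acquirer can get 136.659076 next round, worth 0.61 × 136.659076 = 83.36203636 now, so the target offers 83.36203636, keeping 316.63796364.
Round 1 (the acquirer proposes): the target can get 316.63796364 next round, worth 0.77 × 316.63796364 = 243.8112320028 now. The acquirer offers 243.8112320028 and keeps 400 − 243.8112320028 = 156.1887679972.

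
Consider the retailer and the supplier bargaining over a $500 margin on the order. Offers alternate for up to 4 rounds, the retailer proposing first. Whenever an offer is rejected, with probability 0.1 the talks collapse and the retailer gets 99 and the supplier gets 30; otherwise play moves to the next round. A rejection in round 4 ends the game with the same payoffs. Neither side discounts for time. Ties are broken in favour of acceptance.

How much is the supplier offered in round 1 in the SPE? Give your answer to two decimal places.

333.85

Round 4 (the supplier proposes): the retailer gets 99 if talks fail, so the supplier offers 99 and keeps 401.
Round 3 (the retailer proposes): rejecting gives the supplier an expected 0.9 × 401 + 0.1 × 30 = 363.9; the retailer offers that and keeps 136.1.
Round 2 (the supplier proposes): rejecting gives the retailer an expected 0.9 × 136.1 + 0.1 × 99 = 132.39, so the supplier offers 132.39, keeping 367.61.
Round 1 (the retailer proposes): rejecting gives the supplier an expected 0.9 × 367.61 + 0.1 × 30 = 333.849, so the retailer offers 333.849, keeping 166.151.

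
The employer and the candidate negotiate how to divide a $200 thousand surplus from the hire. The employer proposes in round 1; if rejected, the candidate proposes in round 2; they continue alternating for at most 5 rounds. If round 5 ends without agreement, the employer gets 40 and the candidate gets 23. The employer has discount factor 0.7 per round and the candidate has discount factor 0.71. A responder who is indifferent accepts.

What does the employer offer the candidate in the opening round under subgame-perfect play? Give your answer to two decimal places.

Work backward from the last round.
Round 5 (the employer proposes): the candidate gets 23 if talks fail, so the employer offers 23 and keeps 177.
Round 4 (the candidate proposes): the employer can get 177 next round, worth 0.7 × 177 = 123.9 now, so the candidate offers 123.9, keeping 76.1.
Round 3 (the employer proposes): the candidate can get 76.1 next round, worth 0.71 × 76.1 = 54.031 now, so the employer offers 54.031, keeping 145.969.
Round 2 (the candidate proposes): the employer can get 145.969 next round, worth 0.7 × 145.969 = 102.1783 now. The candidate offers 102.1783 and keeps 200 − 102.1783 = 97.8217.
Round 1 (the employer proposes): the candidate can get 97.8217 next round, worth 0.71 × 97.8217 = 69.453407 now. The employer offers 69.453407 and keeps 200 − 69.453407 = 130.546593.

69.45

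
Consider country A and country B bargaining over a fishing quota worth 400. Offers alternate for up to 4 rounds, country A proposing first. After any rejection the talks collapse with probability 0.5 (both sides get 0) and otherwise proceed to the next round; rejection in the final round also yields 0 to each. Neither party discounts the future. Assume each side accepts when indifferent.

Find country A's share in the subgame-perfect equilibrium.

By backward induction:
Round 4 (country B proposes): country A will accept anything ≥ 0, so country B offers 0 and keeps 400.
Round 3 (country A proposes): rejecting gives country B an expected 0.5 × 400 = 200, so country A offers 200, keeping 200.
Round 2 (country B proposes): rejecting gives country A an expected 0.5 × 200 = 100. Country B offers 100 and keeps 400 − 100 = 300.
Round 1 (country A proposes): rejecting gives country B an expected 0.5 × 300 = 150; country A offers that and keeps 250.

250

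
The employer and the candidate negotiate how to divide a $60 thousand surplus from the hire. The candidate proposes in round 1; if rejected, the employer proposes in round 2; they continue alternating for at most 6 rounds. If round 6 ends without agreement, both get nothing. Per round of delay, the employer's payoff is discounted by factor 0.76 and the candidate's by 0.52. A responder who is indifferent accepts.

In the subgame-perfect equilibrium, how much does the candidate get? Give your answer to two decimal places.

22.34

Round 6 (the employer proposes): the candidate will accept anything ≥ 0, so the employer offers 0 and keeps 60.
Round 5 (the candidate proposes): the employer can get 60 next round, worth 0.76 × 60 = 45.6 now; the candidate offers that and keeps 14.4.
Round 4 (the employer proposes): the candidate can get 14.4 next round, worth 0.52 × 14.4 = 7.488 now; the employer offers that and keeps 52.512.
Round 3 (the candidate proposes): the employer can get 52.512 next round, worth 0.76 × 52.512 = 39.90912 now, so the candidate offers 39.90912, keeping 20.09088.
Round 2 (the employer proposes): the candidate can get 20.09088 next round, worth 0.52 × 20.09088 = 10.4472576 now, so the employer offers 10.4472576, keeping 49.5527424.
Round 1 (the candidate proposes): the employer can get 49.5527424 next round, worth 0.76 × 49.5527424 = 37.660084224 now, so the candidate offers 37.660084224, keeping 22.339915776.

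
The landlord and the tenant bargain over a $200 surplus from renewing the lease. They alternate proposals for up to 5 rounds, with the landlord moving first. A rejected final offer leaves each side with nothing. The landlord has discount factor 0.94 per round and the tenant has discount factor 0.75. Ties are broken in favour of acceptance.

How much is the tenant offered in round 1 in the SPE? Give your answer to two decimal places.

15.35

Solve by backward induction from round 5.
Round 5 (the landlord proposes): rejection yields 0 for the tenant; the landlord offers 0 and keeps 200.
Round 4 (the tenant proposes): the landlord can get 200 next round, worth 0.94 × 200 = 188 now; the tenant offers that and keeps 12.
Round 3 (the landlord proposes): the tenant can get 12 next round, worth 0.75 × 12 = 9 now, so the landlord offers 9, keeping 191.
Round 2 (the tenant proposes): the landlord can get 191 next round, worth 0.94 × 191 = 179.54 now. The tenant offers 179.54 and keeps 200 − 179.54 = 20.46.
Round 1 (the landlord proposes): the tenant can get 20.46 next round, worth 0.75 × 20.46 = 15.345 now. The landlord offers 15.345 and keeps 200 − 15.345 = 184.655.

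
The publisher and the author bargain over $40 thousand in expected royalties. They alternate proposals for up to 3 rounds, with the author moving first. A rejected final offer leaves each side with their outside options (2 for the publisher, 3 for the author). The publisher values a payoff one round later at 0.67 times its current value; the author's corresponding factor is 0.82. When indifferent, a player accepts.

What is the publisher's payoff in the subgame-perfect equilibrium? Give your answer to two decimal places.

5.92

Round 3 (the author proposes): the publisher gets 2 if talks fail, so the author offers 2 and keeps 38.
Round 2 (the publisher proposes): the author can get 38 next round, worth 0.82 × 38 = 31.16 now; the publisher offers that and keeps 8.84.
Round 1 (the author proposes): the publisher can get 8.84 next round, worth 0.67 × 8.84 = 5.9228 now. The author offers 5.9228 and keeps 40 − 5.9228 = 34.0772.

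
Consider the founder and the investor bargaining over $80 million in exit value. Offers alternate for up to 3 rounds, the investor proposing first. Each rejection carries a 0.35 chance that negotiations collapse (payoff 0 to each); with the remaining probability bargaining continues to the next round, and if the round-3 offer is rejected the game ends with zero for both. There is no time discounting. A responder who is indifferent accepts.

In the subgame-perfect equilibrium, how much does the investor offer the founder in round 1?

Round 3 (the investor proposes): rejection yields 0 for the founder; the investor offers 0 and keeps 80.
Round 2 (the founder proposes): rejecting gives the investor an expected 0.65 × 80 = 52; the founder offers that and keeps 28.
Round 1 (the investor proposes): rejecting gives the founder an expected 0.65 × 28 = 18.2; the investor offers that and keeps 61.8.

18.2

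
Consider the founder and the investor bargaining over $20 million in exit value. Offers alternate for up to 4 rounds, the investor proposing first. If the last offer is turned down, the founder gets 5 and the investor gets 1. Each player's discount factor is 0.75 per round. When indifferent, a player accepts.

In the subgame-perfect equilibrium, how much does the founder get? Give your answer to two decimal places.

11.77

Solve by backward induction from round 4.
Round 4 (the founder proposes): the investor gets 1 if talks fail, so the founder offers 1 and keeps 19.
Round 3 (the investor proposes): the founder can get 19 next round, worth 0.75 × 19 = 14.25 now; the investor offers that and keeps 5.75.
Round 2 (the founder proposes): the investor can get 5.75 next round, worth 0.75 × 5.75 = 4.3125 now. The founder offers 4.3125 and keeps 20 − 4.3125 = 15.6875.
Round 1 (the investor proposes): the founder can get 15.6875 next round, worth 0.75 × 15.6875 = 11.765625 now. The investor offers 11.765625 and keeps 20 − 11.765625 = 8.234375.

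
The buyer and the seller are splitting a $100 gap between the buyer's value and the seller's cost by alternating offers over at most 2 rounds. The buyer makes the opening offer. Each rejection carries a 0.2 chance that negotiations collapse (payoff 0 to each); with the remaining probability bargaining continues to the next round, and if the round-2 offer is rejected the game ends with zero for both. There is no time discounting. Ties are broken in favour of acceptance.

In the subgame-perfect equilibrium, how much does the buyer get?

20

By backward induction:
Round 2 (the seller proposes): the buyer will accept anything ≥ 0, so the seller offers 0 and keeps 100.
Round 1 (the buyer proposes): rejecting gives the seller an expected 0.8 × 100 = 80. The buyer offers 80 and keeps 100 − 80 = 20.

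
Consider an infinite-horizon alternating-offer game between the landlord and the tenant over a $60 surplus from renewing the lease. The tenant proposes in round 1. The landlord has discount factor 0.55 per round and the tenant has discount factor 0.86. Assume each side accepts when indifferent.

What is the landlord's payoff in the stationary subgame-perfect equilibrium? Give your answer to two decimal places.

In a stationary SPE each proposer offers the other exactly their discounted continuation value.
If the tenant keeps x when proposing and the landlord keeps y when proposing, then x = 60 − 0.55y and y = 60 − 0.86x.
Solving: x = 60(1 − 0.55) / (1 − 0.86·0.55) = 27 / 0.527 ≈ 51.2334.
The landlord gets 60 − 51.2334 ≈ 8.7666.

8.77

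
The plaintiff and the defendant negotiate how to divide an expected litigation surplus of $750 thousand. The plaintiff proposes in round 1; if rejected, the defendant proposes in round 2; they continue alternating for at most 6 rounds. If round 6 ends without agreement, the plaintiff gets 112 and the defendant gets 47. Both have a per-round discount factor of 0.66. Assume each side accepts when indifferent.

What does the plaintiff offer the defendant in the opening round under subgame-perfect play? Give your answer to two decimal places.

Round 6 (the defendant proposes): the plaintiff gets 112 if talks fail, so the defendant offers 112 and keeps 638.
Round 5 (the plaintiff proposes): the defendant can get 638 next round, worth 0.66 × 638 = 421.08 now, so the plaintiff offers 421.08, keeping 328.92.
Round 4 (the defendant proposes): the plaintiff can get 328.92 next round, worth 0.66 × 328.92 = 217.0872 now; the defendant offers that and keeps 532.9128.
Round 3 (the plaintiff proposes): the defendant can get 532.9128 next round, worth 0.66 × 532.9128 = 351.722448 now; the plaintiff offers that and keeps 398.277552.
Round 2 (the defendant proposes): the plaintiff can get 398.277552 next round, worth 0.66 × 398.277552 = 262.86318432 now. The defendant offers 262.86318432 and keeps 750 − 262.86318432 = 487.13681568.
Round 1 (the plaintiff proposes): the defendant can get 487.13681568 next round, worth 0.66 × 487.13681568 = 321.5102983488 now. The plaintiff offers 321.5102983488 and keeps 750 − 321.5102983488 = 428.4897016512.

321.51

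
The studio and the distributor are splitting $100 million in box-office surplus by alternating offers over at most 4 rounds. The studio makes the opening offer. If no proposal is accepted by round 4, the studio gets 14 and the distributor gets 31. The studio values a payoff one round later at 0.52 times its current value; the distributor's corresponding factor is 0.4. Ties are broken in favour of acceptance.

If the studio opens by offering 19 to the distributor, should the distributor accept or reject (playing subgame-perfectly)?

Work out the distributor's continuation value if the offer is rejected.
Round 4 (the distributor proposes): the studio gets 14 if talks fail, so the distributor offers 14 and keeps 86.
Round 3 (the studio proposes): the distributor can get 86 next round, worth 0.4 × 86 = 34.4 now. The studio offers 34.4 and keeps 100 − 34.4 = 65.6.
Round 2 (the distributor proposes): the studio can get 65.6 next round, worth 0.52 × 65.6 = 34.112 now. The distributor offers 34.112 and keeps 100 − 34.112 = 65.888.
So by rejecting in round 1, the distributor gets 65.888 next round, worth 0.4 × 65.888 = 26.3552 now.
Offer 19 < 26.3552, so the distributor rejects.

Reject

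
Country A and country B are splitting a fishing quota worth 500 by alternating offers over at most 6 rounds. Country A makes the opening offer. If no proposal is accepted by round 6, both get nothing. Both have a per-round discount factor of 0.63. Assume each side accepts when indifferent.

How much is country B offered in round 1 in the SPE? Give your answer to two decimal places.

Round 6 (country B proposes): rejection yields 0 for country A; country B offers 0 and keeps 500.
Round 5 (country A proposes): country B can get 500 next round, worth 0.63 × 500 = 315 now; country A offers that and keeps 185.
Round 4 (country B proposes): country A can get 185 next round, worth 0.63 × 185 = 116.55 now; country B offers that and keeps 383.45.
Round 3 (country A proposes): country B can get 383.45 next round, worth 0.63 × 383.45 = 241.5735 now; country A offers that and keeps 258.4265.
Round 2 (country B proposes): country A can get 258.4265 next round, worth 0.63 × 258.4265 = 162.808695 now, so country B offers 162.808695, keeping 337.191305.
Round 1 (country A proposes): country B can get 337.191305 next round, worth 0.63 × 337.191305 = 212.43052215 now, so country A offers 212.43052215, keeping 287.56947785.

212.43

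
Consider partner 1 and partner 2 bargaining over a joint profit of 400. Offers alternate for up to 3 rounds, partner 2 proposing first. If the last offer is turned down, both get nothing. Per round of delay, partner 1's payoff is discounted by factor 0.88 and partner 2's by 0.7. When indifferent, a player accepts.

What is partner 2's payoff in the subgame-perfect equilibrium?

294.4

Round 3 (partner 2 proposes): partner 1 will accept anything ≥ 0, so partner 2 offers 0 and keeps 400.
Round 2 (partner 1 proposes): partner 2 can get 400 next round, worth 0.7 × 400 = 280 now, so partner 1 offers 280, keeping 120.
Round 1 (partner 2 proposes): partner 1 can get 120 next round, worth 0.88 × 120 = 105.6 now. Partner 2 offers 105.6 and keeps 400 − 105.6 = 294.4.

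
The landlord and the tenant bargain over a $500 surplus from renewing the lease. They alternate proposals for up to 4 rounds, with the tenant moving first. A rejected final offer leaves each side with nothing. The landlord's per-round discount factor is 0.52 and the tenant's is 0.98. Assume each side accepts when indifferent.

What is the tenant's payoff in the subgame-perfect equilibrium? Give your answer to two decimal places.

362.30

Solve by backward induction from round 4.
Round 4 (the landlord proposes): the tenant will accept anything ≥ 0, so the landlord offers 0 and keeps 500.
Round 3 (the tenant proposes): the landlord can get 500 next round, worth 0.52 × 500 = 260 now, so the tenant offers 260, keeping 240.
Round 2 (the landlord proposes): the tenant can get 240 next round, worth 0.98 × 240 = 235.2 now; the landlord offers that and keeps 264.8.
Round 1 (the tenant proposes): the landlord can get 264.8 next round, worth 0.52 × 264.8 = 137.696 now. The tenant offers 137.696 and keeps 500 − 137.696 = 362.304.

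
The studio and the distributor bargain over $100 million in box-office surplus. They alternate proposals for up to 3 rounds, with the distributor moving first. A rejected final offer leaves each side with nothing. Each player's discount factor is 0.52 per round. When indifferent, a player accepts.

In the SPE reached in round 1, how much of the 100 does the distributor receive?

Round 3 (the distributor proposes): the studio will accept anything ≥ 0, so the distributor offers 0 and keeps 100.
Round 2 (the studio proposes): the distributor can get 100 next round, worth 0.52 × 100 = 52 now, so the studio offers 52, keeping 48.
Round 1 (the distributor proposes): the studio can get 48 next round, worth 0.52 × 48 = 24.96 now. The distributor offers 24.96 and keeps 100 − 24.96 = 75.04.

75.04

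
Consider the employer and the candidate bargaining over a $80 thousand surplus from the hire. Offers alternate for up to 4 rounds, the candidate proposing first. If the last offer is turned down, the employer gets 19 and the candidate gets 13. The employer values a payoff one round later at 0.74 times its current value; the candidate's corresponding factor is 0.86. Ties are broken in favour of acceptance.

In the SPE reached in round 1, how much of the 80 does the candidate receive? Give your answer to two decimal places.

40.16

By backward induction:
Round 4 (the employer proposes): the candidate gets 13 if talks fail, so the employer offers 13 and keeps 67.
Round 3 (the candidate proposes): the employer can get 67 next round, worth 0.74 × 67 = 49.58 now; the candidate offers that and keeps 30.42.
Round 2 (the employer proposes): the candidate can get 30.42 next round, worth 0.86 × 30.42 = 26.1612 now. The employer offers 26.1612 and keeps 80 − 26.1612 = 53.8388.
Round 1 (the candidate proposes): the employer can get 53.8388 next round, worth 0.74 × 53.8388 = 39.840712 now; the candidate offers that and keeps 40.159288.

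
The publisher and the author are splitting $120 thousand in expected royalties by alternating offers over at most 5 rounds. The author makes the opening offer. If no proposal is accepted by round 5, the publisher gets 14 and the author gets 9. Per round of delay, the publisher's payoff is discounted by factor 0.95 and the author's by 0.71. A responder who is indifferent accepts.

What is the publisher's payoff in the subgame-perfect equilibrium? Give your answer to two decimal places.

61.73

Work backward from the last round.
Round 5 (the author proposes): the publisher gets 14 if talks fail, so the author offers 14 and keeps 106.
Round 4 (the publisher proposes): the author can get 106 next round, worth 0.71 × 106 = 75.26 now. The publisher offers 75.26 and keeps 120 − 75.26 = 44.74.
Round 3 (the author proposes): the publisher can get 44.74 next round, worth 0.95 × 44.74 = 42.503 now, so the author offers 42.503, keeping 77.497.
Round 2 (the publisher proposes): the author can get 77.497 next round, worth 0.71 × 77.497 = 55.02287 now; the publisher offers that and keeps 64.97713.
Round 1 (the author proposes): the publisher can get 64.97713 next round, worth 0.95 × 64.97713 = 61.7282735 now, so the author offers 61.7282735, keeping 58.2717265.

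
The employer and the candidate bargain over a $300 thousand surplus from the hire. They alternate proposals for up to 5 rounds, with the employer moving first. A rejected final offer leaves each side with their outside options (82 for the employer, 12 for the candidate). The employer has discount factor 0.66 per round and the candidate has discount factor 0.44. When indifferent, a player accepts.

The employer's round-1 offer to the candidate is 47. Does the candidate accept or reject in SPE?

Round 5 (the employer proposes): the candidate gets 12 if talks fail, so the employer offers 12 and keeps 288.
Round 4 (the candidate proposes): the employer can get 288 next round, worth 0.66 × 288 = 190.08 now, so the candidate offers 190.08, keeping 109.92.
Round 3 (the employer proposes): the candidate can get 109.92 next round, worth 0.44 × 109.92 = 48.3648 now. The employer offers 48.3648 and keeps 300 − 48.3648 = 251.6352.
Round 2 (the candidate proposes): the employer can get 251.6352 next round, worth 0.66 × 251.6352 = 166.079232 now. The candidate offers 166.079232 and keeps 300 − 166.079232 = 133.920768.
So by rejecting in round 1, the candidate gets 133.920768 next round, worth 0.44 × 133.920768 = 58.92513792 now.
Offer 47 < 58.92513792, so the candidate rejects.

Reject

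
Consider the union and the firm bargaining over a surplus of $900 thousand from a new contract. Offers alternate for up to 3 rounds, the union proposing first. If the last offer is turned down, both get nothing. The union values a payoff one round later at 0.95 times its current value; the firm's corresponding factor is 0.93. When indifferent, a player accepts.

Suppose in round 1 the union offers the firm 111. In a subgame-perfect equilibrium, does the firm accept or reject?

Accept

Work out the firm's continuation value if the offer is rejected.
Round 3 (the union proposes): rejection yields 0 for the firm; the union offers 0 and keeps 900.
Round 2 (the firm proposes): the union can get 900 next round, worth 0.95 × 900 = 855 now. The firm offers 855 and keeps 900 − 855 = 45.
So by rejecting in round 1, the firm gets 45 next round, worth 0.93 × 45 = 41.85 now.
Offer 111 ≥ 41.85, so the firm accepts.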